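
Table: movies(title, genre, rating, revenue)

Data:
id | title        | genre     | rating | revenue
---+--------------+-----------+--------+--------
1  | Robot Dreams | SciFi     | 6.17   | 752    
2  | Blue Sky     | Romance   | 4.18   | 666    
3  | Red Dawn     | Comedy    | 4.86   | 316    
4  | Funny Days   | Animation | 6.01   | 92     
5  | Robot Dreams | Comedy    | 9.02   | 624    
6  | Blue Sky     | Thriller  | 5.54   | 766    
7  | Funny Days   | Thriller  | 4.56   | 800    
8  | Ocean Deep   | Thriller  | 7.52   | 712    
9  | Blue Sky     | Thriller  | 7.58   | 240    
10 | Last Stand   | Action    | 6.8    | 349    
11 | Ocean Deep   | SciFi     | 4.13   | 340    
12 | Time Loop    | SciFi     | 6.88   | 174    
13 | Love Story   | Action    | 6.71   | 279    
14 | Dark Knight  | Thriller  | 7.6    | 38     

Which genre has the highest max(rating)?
SELECT genre, MAX(rating) as val
FROM movies
GROUP BY genre
ORDER BY val DESC
LIMIT 1

Result: Comedy with max(rating) = 9.02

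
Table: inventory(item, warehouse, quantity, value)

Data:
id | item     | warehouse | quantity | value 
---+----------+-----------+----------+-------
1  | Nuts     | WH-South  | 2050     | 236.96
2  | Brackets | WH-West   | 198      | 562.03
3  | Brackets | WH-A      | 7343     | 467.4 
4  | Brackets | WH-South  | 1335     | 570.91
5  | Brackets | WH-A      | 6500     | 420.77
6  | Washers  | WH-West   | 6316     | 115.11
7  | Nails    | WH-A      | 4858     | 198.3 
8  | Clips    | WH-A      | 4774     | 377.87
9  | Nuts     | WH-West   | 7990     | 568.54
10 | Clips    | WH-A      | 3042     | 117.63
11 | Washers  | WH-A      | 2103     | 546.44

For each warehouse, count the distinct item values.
SELECT warehouse, COUNT(DISTINCT item)
FROM inventory
GROUP BY warehouse

Result:
  WH-A: 4 distinct
  WH-South: 2 distinct
  WH-West: 3 distinct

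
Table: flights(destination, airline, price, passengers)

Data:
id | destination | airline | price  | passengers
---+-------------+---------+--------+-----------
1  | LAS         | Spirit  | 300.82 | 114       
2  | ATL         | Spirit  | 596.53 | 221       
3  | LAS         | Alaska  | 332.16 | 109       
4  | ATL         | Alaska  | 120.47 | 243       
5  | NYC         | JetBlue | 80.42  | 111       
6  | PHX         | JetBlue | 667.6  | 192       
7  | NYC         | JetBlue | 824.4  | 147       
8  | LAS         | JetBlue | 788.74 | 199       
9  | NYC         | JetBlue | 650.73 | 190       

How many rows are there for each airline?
SELECT airline, COUNT(*) as count
FROM flights
GROUP BY airline

Result:
  Alaska: 2
  JetBlue: 5
  Spirit: 2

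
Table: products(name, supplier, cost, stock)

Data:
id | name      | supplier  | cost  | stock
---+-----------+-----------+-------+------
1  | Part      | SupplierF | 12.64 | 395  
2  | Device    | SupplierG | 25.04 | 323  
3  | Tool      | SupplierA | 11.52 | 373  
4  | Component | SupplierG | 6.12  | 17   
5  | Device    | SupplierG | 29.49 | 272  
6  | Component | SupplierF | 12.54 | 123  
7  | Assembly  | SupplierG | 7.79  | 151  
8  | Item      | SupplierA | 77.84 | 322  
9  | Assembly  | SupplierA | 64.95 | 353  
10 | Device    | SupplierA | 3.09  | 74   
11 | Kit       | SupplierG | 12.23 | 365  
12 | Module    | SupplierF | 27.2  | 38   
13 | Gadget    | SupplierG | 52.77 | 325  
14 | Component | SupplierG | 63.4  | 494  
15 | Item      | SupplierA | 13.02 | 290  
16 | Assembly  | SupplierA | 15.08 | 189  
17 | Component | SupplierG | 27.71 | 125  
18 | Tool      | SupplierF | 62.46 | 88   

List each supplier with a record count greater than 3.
SELECT supplier, COUNT(*) as cnt
FROM products
GROUP BY supplier
HAVING COUNT(*) > 3

Result:
  SupplierA: 6
  SupplierF: 4
  SupplierG: 8

Note: HAVING filters groups after aggregation, WHERE filters rows before.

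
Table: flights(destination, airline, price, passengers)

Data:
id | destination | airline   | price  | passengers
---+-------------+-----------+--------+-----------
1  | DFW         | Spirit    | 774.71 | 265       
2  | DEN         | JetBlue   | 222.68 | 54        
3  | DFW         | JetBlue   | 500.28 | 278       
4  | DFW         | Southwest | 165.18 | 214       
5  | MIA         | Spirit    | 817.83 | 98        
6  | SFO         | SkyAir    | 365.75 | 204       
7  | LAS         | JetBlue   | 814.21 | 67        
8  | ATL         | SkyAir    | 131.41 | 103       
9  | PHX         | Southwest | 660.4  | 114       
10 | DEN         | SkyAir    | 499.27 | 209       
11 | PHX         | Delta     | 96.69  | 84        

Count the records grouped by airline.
SELECT airline, COUNT(*) as count
FROM flights
GROUP BY airline

Result:
  Delta: 1
  JetBlue: 3
  SkyAir: 3
  Southwest: 2
  Spirit: 2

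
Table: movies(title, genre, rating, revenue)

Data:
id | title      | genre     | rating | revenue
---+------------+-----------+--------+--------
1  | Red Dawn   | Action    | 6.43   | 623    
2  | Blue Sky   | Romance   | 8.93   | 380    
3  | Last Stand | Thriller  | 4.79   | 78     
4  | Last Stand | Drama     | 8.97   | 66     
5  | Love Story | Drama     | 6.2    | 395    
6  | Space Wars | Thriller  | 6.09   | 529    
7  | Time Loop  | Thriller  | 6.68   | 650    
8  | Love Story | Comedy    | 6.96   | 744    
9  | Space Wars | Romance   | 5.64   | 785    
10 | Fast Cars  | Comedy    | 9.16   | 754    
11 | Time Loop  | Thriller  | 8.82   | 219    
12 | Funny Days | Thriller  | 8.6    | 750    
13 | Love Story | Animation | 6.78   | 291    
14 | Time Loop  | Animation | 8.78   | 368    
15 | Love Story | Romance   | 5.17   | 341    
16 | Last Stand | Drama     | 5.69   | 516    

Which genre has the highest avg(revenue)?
SELECT genre, AVG(revenue) as val
FROM movies
GROUP BY genre
ORDER BY val DESC
LIMIT 1

Result: Comedy with avg(revenue) = 749.00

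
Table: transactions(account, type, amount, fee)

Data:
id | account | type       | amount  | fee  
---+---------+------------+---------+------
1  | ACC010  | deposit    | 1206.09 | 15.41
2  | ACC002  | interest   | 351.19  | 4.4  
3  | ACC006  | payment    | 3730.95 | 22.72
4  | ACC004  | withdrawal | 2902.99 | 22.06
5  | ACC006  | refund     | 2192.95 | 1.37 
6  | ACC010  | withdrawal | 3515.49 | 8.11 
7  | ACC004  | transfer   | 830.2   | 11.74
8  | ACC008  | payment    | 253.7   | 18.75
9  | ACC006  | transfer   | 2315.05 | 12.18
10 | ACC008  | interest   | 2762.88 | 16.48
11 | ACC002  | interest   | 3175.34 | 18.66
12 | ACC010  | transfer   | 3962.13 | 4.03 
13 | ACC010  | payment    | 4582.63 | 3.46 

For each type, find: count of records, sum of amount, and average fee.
SELECT type,
       COUNT(*) as cnt,
       SUM(amount) as total_amount,
       AVG(fee) as avg_fee
FROM transactions
GROUP BY type

Result:
  deposit: 1 records, 1206.09 total amount, 15.41 avg fee
  interest: 3 records, 6289.41 total amount, 13.18 avg fee
  payment: 3 records, 8567.28 total amount, 14.98 avg fee
  refund: 1 records, 2192.95 total amount, 1.37 avg fee
  transfer: 3 records, 7107.38 total amount, 9.32 avg fee
  withdrawal: 2 records, 6418.48 total amount, 15.09 avg fee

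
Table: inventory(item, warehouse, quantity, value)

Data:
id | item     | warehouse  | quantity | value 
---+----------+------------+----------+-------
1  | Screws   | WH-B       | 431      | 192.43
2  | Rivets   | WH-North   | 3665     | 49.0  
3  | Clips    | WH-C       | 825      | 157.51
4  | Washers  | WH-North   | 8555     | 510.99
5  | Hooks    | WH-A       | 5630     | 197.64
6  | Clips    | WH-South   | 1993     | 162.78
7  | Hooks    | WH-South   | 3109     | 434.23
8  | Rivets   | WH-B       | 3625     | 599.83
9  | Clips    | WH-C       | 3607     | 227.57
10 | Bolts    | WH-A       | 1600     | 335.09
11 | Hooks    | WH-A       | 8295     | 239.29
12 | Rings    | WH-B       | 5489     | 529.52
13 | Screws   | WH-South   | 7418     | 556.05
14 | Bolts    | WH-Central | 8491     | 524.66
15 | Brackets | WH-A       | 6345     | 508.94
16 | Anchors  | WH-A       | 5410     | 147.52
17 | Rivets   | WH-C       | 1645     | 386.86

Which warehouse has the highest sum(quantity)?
SELECT warehouse, SUM(quantity) as val
FROM inventory
GROUP BY warehouse
ORDER BY val DESC
LIMIT 1

Result: WH-A with sum(quantity) = 27280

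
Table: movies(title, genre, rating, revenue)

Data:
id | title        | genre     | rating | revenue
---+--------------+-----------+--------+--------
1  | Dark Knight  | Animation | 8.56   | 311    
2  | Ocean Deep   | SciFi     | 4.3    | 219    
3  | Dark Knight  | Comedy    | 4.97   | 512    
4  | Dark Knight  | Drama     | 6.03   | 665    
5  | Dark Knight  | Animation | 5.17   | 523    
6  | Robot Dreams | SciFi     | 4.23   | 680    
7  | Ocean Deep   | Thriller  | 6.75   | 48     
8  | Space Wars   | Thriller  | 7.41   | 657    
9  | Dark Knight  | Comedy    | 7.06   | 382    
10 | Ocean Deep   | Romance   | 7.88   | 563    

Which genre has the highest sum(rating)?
SELECT genre, SUM(rating) as val
FROM movies
GROUP BY genre
ORDER BY val DESC
LIMIT 1

Result: Thriller with sum(rating) = 14.16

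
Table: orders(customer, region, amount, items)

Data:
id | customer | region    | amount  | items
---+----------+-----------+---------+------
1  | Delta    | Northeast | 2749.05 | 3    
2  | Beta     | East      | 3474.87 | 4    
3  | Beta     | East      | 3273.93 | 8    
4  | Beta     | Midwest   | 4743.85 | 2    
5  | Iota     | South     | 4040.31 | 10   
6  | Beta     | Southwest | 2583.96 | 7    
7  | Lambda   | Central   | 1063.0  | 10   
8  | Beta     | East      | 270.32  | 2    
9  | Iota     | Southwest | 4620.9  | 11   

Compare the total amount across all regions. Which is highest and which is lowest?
SELECT region, SUM(amount)
FROM orders
GROUP BY region
ORDER BY SUM(amount)

All groups:
  Central: 1063.00
  Northeast: 2749.05
  South: 4040.31
  Midwest: 4743.85
  East: 7019.12
  Southwest: 7204.86

Highest: Southwest (7204.86)
Lowest: Central (1063.00)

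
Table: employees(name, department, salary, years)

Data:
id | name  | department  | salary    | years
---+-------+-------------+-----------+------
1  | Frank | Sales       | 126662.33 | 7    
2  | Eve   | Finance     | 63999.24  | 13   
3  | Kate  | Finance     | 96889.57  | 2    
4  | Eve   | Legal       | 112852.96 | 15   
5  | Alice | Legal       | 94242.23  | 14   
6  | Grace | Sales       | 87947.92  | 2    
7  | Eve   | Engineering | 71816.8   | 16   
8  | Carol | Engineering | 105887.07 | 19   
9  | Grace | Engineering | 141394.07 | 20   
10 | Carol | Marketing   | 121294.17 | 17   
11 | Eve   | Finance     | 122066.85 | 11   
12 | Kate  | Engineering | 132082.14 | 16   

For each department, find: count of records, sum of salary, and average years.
SELECT department,
       COUNT(*) as cnt,
       SUM(salary) as total_salary,
       AVG(years) as avg_years
FROM employees
GROUP BY department

Result:
  Engineering: 4 records, 451180.08 total salary, 17.75 avg years
  Finance: 3 records, 282955.66 total salary, 8.67 avg years
  Legal: 2 records, 207095.19 total salary, 14.50 avg years
  Marketing: 1 records, 121294.17 total salary, 17.00 avg years
  Sales: 2 records, 214610.25 total salary, 4.50 avg years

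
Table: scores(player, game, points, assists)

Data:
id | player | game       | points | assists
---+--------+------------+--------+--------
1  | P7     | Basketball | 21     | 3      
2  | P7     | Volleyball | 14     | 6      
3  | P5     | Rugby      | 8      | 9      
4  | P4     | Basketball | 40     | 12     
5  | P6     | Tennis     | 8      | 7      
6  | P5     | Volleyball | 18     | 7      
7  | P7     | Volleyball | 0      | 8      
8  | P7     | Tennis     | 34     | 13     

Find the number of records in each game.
SELECT game, COUNT(*) as count
FROM scores
GROUP BY game

Result:
  Basketball: 2
  Rugby: 1
  Tennis: 2
  Volleyball: 3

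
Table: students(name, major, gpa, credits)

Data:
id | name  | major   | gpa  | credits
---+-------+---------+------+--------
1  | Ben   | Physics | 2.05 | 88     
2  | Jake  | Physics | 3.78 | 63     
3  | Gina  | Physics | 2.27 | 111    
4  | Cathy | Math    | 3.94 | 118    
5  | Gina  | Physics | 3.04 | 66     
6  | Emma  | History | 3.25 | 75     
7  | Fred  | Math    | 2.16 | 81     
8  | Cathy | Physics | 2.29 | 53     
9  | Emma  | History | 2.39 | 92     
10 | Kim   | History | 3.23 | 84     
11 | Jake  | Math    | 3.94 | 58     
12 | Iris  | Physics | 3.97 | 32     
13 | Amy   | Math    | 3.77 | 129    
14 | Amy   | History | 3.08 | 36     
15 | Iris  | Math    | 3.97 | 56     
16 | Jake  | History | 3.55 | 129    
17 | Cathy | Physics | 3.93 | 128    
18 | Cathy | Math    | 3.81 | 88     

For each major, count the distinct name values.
SELECT major, COUNT(DISTINCT name)
FROM students
GROUP BY major

Result:
  History: 4 distinct
  Math: 5 distinct
  Physics: 5 distinct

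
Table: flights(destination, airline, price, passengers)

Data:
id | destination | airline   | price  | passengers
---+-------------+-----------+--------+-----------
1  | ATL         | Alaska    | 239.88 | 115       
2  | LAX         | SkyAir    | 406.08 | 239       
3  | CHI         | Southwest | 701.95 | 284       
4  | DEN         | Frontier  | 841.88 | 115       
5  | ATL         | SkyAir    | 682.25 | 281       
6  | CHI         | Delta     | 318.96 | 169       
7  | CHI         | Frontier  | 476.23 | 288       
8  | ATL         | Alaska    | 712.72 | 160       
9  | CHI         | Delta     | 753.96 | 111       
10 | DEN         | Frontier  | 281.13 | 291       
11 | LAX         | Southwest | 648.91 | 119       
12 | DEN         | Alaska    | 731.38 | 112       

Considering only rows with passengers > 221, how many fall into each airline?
SELECT airline, COUNT(*)
FROM flights
WHERE passengers > 221
GROUP BY airline

Note: WHERE filters rows before grouping.

Result:
  Frontier: 2
  SkyAir: 2
  Southwest: 1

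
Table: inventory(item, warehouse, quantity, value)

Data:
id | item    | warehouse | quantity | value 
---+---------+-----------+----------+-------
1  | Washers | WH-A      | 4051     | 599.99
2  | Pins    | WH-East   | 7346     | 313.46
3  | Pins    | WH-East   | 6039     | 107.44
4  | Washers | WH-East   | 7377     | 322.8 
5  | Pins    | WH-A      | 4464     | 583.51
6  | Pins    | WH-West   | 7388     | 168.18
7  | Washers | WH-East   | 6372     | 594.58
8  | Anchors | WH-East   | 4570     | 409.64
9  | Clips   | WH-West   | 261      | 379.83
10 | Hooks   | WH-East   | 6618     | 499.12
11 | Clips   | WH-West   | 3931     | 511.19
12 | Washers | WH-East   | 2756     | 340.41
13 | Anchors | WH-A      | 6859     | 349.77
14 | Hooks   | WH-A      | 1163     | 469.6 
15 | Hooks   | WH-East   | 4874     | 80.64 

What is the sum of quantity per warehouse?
SELECT warehouse, SUM(quantity) as result
FROM inventory
GROUP BY warehouse

Result:
  WH-A: 16537
  WH-East: 45952
  WH-West: 11580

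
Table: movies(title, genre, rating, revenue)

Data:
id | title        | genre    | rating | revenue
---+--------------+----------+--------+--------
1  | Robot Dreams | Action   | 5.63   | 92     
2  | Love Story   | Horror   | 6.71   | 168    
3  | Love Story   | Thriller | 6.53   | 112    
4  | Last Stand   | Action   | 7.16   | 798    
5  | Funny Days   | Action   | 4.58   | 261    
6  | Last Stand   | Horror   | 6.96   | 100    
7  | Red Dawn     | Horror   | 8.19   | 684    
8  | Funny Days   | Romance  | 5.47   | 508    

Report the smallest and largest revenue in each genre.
SELECT genre, MIN(revenue), MAX(revenue)
FROM movies
GROUP BY genre

Result:
  Action: min=92, max=798
  Horror: min=100, max=684
  Romance: min=508, max=508
  Thriller: min=112, max=112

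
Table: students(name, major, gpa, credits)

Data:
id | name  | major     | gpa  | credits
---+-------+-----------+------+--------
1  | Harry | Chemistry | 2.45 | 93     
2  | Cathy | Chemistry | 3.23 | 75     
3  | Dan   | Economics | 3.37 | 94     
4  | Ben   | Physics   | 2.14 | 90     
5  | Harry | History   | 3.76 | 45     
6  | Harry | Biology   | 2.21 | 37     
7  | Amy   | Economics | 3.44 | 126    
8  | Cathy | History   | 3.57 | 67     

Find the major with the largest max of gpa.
SELECT major, MAX(gpa) as val
FROM students
GROUP BY major
ORDER BY val DESC
LIMIT 1

Result: History with max(gpa) = 3.76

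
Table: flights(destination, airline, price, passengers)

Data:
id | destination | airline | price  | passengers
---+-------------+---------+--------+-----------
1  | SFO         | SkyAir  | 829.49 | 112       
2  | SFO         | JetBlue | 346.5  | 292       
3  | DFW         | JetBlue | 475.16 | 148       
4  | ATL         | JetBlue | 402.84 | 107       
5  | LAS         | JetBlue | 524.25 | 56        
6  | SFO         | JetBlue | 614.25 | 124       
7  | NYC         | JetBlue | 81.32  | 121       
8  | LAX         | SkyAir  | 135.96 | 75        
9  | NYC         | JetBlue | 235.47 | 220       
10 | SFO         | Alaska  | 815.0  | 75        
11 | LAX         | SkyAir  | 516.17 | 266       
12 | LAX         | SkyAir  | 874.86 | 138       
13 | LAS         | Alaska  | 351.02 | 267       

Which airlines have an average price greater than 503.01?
SELECT airline, AVG(price)
FROM flights
GROUP BY airline
HAVING AVG(price) > 503.01

Result:
  Alaska: avg=583.01
  SkyAir: avg=589.12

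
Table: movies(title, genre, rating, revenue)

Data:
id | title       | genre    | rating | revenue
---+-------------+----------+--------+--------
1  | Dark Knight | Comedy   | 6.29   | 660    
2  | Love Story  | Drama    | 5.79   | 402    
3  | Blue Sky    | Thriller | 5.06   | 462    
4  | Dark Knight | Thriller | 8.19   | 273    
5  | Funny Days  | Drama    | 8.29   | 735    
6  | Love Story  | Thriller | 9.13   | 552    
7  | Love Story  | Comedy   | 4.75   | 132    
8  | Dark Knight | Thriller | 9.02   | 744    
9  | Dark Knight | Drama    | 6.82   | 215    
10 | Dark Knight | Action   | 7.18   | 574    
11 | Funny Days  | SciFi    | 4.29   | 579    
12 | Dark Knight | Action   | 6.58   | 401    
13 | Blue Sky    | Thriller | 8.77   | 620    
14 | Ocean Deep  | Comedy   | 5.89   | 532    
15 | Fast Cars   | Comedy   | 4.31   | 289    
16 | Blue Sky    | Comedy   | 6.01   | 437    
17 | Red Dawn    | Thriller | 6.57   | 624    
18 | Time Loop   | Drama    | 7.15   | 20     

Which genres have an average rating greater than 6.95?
SELECT genre, AVG(rating)
FROM movies
GROUP BY genre
HAVING AVG(rating) > 6.95

Result:
  Drama: avg=7.01
  Thriller: avg=7.79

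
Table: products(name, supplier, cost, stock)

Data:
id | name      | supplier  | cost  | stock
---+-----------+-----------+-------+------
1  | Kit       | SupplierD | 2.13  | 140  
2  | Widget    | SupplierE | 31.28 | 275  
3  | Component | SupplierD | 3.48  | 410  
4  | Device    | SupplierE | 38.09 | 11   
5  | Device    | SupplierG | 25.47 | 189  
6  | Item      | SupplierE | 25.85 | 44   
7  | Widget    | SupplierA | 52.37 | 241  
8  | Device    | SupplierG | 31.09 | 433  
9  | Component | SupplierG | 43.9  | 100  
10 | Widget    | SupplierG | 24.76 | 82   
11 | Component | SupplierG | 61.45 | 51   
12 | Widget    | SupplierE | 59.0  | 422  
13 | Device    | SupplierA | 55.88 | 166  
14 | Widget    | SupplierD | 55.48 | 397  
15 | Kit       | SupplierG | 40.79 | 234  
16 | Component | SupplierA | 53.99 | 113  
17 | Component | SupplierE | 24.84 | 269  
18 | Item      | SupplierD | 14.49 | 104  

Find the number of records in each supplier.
SELECT supplier, COUNT(*) as count
FROM products
GROUP BY supplier

Result:
  SupplierA: 3
  SupplierD: 4
  SupplierE: 5
  SupplierG: 6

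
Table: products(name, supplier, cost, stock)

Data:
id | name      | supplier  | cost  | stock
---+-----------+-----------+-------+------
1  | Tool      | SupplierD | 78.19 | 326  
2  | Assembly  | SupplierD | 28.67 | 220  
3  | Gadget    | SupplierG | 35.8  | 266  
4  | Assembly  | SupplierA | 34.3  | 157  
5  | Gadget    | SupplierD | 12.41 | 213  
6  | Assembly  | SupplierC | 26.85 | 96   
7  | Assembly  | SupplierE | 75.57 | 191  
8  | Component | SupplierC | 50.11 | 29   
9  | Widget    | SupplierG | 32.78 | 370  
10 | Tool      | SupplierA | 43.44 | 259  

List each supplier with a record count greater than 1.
SELECT supplier, COUNT(*) as cnt
FROM products
GROUP BY supplier
HAVING COUNT(*) > 1

Result:
  SupplierA: 2
  SupplierC: 2
  SupplierD: 3
  SupplierG: 2

Note: HAVING filters groups after aggregation, WHERE filters rows before.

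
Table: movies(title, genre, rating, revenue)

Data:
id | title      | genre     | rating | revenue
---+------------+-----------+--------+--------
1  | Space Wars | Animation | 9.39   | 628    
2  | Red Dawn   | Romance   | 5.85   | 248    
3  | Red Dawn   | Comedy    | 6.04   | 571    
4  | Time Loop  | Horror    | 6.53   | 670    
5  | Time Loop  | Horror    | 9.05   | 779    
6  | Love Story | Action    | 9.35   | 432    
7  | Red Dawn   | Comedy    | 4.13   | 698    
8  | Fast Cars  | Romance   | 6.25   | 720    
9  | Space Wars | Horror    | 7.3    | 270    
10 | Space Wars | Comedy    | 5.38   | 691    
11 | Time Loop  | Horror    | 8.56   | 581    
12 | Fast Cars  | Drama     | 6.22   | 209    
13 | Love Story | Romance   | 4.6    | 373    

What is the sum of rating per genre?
SELECT genre, SUM(rating) as result
FROM movies
GROUP BY genre

Result:
  Action: 9.35
  Animation: 9.39
  Comedy: 15.55
  Drama: 6.22
  Horror: 31.44
  Romance: 16.70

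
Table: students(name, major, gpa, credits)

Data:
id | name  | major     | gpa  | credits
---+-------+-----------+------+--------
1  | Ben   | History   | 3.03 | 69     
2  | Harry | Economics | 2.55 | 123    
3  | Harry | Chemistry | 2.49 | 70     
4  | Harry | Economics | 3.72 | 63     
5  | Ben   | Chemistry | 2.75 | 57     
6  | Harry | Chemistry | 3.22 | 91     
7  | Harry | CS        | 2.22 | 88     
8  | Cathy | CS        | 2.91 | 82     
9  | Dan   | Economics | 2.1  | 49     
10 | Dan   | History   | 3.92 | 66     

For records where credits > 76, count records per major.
SELECT major, COUNT(*)
FROM students
WHERE credits > 76
GROUP BY major

Note: WHERE filters rows before grouping.

Result:
  CS: 2
  Chemistry: 1
  Economics: 1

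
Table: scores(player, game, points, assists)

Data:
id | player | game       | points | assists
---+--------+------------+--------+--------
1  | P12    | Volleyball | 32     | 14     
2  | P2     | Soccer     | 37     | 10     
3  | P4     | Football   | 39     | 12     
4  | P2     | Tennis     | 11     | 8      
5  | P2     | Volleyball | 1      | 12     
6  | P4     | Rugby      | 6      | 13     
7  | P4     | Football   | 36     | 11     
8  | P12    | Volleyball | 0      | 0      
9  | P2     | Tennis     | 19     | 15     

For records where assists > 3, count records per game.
SELECT game, COUNT(*)
FROM scores
WHERE assists > 3
GROUP BY game

Note: WHERE filters rows before grouping.

Result:
  Football: 2
  Rugby: 1
  Soccer: 1
  Tennis: 2
  Volleyball: 2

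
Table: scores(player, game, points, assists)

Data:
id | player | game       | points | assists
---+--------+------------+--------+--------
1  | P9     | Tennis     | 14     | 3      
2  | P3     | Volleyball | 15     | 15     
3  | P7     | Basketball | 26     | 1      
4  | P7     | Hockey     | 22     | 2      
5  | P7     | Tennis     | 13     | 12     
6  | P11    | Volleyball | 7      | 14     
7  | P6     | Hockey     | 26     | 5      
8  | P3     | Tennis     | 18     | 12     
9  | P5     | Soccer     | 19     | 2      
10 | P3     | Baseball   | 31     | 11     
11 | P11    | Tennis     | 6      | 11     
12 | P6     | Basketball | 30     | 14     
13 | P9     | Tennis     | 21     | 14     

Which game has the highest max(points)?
SELECT game, MAX(points) as val
FROM scores
GROUP BY game
ORDER BY val DESC
LIMIT 1

Result: Baseball with max(points) = 31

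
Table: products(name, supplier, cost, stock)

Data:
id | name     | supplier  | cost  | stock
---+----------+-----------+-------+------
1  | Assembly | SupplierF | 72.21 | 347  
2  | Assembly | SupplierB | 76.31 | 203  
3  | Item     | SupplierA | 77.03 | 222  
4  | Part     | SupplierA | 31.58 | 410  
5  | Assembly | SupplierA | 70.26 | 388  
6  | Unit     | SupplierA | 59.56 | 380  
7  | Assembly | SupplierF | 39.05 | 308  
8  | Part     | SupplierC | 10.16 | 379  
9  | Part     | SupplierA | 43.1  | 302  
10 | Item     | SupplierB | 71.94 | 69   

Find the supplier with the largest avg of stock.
SELECT supplier, AVG(stock) as val
FROM products
GROUP BY supplier
ORDER BY val DESC
LIMIT 1

Result: SupplierC with avg(stock) = 379.00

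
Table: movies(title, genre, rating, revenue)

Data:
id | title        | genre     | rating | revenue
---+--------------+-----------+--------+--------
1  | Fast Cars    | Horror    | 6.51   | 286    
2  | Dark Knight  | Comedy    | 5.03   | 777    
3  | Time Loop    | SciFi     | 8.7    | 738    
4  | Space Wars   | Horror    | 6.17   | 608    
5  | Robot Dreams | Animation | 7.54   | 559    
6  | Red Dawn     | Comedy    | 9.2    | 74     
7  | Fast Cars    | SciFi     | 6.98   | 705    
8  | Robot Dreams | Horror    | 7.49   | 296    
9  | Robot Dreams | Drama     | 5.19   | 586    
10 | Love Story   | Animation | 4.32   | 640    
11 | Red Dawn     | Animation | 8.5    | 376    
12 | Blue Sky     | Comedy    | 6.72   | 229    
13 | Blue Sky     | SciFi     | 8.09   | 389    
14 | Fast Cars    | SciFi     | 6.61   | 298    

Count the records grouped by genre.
SELECT genre, COUNT(*) as count
FROM movies
GROUP BY genre

Result:
  Animation: 3
  Comedy: 3
  Drama: 1
  Horror: 3
  SciFi: 4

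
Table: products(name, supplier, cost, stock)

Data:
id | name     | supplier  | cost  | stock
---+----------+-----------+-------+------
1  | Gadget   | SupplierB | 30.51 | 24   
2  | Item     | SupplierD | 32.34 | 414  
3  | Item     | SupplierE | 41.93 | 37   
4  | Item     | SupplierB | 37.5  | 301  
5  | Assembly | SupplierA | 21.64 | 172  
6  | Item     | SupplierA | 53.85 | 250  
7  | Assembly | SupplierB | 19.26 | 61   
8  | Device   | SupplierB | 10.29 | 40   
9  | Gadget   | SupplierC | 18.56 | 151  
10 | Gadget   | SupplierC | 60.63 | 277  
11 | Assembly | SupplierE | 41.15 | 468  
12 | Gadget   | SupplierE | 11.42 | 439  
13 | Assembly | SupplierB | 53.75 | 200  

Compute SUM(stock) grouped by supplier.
SELECT supplier, SUM(stock) as result
FROM products
GROUP BY supplier

Result:
  SupplierA: 422
  SupplierB: 626
  SupplierC: 428
  SupplierD: 414
  SupplierE: 944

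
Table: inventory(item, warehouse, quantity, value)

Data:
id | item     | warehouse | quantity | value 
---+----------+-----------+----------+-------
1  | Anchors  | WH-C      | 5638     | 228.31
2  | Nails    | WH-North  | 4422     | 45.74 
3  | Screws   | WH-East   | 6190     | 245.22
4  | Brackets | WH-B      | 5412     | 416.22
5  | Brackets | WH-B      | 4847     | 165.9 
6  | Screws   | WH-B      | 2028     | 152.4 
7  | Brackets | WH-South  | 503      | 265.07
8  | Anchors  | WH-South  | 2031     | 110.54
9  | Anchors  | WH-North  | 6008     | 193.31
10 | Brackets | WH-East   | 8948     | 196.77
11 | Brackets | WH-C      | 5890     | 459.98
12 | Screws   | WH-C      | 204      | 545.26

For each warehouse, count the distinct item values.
SELECT warehouse, COUNT(DISTINCT item)
FROM inventory
GROUP BY warehouse

Result:
  WH-B: 2 distinct
  WH-C: 3 distinct
  WH-East: 2 distinct
  WH-North: 2 distinct
  WH-South: 2 distinct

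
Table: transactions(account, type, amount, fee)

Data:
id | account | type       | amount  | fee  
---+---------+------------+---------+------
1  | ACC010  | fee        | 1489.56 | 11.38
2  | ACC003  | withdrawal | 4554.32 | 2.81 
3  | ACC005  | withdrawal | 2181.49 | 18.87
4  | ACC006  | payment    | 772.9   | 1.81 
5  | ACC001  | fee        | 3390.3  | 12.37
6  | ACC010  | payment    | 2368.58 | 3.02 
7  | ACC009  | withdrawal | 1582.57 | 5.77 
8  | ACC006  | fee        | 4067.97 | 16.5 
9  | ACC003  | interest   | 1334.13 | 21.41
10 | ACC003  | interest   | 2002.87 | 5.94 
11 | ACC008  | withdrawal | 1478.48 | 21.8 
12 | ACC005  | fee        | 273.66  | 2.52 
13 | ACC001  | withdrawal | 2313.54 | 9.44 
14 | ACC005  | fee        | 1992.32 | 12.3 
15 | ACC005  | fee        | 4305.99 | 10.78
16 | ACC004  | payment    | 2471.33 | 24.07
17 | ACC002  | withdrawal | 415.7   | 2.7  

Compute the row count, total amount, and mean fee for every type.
SELECT type,
       COUNT(*) as cnt,
       SUM(amount) as total_amount,
       AVG(fee) as avg_fee
FROM transactions
GROUP BY type

Result:
  fee: 6 records, 15519.80 total amount, 10.98 avg fee
  interest: 2 records, 3337.00 total amount, 13.68 avg fee
  payment: 3 records, 5612.81 total amount, 9.63 avg fee
  withdrawal: 6 records, 12526.10 total amount, 10.23 avg fee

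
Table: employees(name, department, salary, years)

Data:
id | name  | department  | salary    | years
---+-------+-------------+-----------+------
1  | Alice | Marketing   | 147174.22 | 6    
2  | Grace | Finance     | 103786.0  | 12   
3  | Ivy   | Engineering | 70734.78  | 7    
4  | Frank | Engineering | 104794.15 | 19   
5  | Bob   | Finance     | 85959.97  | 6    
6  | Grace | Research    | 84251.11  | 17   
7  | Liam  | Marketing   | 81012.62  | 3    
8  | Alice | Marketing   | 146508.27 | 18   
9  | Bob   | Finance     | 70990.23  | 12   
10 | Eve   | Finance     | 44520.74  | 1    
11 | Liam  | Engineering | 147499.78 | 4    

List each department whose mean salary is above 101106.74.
SELECT department, AVG(salary)
FROM employees
GROUP BY department
HAVING AVG(salary) > 101106.74

Result:
  Engineering: avg=107676.24
  Marketing: avg=124898.37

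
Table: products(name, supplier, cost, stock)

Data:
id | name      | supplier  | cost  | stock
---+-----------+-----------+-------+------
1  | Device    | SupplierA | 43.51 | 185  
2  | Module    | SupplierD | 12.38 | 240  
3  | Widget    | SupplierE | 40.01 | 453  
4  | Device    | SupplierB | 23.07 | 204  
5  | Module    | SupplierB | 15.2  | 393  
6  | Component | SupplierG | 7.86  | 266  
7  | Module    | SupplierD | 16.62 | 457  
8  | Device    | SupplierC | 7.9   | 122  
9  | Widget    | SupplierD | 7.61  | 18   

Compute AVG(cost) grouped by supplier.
SELECT supplier, AVG(cost) as result
FROM products
GROUP BY supplier

Result:
  SupplierA: 43.51
  SupplierB: 19.14
  SupplierC: 7.90
  SupplierD: 12.20
  SupplierE: 40.01
  SupplierG: 7.86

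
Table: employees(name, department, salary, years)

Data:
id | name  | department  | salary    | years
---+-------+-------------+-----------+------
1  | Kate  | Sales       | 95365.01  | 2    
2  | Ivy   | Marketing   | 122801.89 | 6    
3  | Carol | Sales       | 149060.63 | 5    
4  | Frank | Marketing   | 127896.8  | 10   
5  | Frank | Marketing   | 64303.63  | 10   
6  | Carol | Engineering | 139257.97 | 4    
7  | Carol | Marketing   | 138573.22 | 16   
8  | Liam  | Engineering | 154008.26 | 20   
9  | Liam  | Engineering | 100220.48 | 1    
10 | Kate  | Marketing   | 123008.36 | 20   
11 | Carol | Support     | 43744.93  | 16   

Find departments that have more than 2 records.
SELECT department, COUNT(*) as cnt
FROM employees
GROUP BY department
HAVING COUNT(*) > 2

Result:
  Engineering: 3
  Marketing: 5

Note: HAVING filters groups after aggregation, WHERE filters rows before.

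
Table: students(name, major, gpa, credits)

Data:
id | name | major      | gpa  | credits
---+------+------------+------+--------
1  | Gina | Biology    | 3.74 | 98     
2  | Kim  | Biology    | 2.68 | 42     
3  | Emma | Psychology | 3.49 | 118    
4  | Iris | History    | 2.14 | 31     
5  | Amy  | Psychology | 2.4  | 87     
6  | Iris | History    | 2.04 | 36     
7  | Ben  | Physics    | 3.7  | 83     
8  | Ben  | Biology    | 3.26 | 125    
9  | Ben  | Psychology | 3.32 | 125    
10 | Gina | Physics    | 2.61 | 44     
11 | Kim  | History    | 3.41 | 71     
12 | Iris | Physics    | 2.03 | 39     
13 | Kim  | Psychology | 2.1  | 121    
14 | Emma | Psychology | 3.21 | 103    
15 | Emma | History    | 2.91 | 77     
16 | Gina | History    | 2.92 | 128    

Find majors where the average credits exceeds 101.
SELECT major, AVG(credits)
FROM students
GROUP BY major
HAVING AVG(credits) > 101

Result:
  Psychology: avg=110.80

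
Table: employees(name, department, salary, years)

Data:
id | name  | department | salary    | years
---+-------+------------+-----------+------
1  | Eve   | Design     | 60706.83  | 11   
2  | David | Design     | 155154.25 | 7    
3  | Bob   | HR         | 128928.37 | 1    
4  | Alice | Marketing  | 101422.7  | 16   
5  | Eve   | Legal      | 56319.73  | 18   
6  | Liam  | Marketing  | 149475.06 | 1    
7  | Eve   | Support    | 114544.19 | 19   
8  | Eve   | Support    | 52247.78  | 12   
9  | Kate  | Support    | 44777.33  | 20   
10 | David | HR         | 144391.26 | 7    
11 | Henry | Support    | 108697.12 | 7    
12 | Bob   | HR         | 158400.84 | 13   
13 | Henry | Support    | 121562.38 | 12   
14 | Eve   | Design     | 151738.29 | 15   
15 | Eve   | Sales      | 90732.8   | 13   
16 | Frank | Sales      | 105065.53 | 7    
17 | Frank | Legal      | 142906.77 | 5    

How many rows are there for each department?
SELECT department, COUNT(*) as count
FROM employees
GROUP BY department

Result:
  Design: 3
  HR: 3
  Legal: 2
  Marketing: 2
  Sales: 2
  Support: 5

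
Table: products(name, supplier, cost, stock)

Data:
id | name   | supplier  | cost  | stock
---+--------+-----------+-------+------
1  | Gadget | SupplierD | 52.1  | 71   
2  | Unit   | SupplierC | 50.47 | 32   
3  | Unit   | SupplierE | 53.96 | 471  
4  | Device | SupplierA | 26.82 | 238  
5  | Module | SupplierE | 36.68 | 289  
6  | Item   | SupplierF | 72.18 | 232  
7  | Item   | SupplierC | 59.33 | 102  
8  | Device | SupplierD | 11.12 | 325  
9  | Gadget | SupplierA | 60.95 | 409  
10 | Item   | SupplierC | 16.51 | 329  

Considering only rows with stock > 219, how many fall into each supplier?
SELECT supplier, COUNT(*)
FROM products
WHERE stock > 219
GROUP BY supplier

Note: WHERE filters rows before grouping.

Result:
  SupplierA: 2
  SupplierC: 1
  SupplierD: 1
  SupplierE: 2
  SupplierF: 1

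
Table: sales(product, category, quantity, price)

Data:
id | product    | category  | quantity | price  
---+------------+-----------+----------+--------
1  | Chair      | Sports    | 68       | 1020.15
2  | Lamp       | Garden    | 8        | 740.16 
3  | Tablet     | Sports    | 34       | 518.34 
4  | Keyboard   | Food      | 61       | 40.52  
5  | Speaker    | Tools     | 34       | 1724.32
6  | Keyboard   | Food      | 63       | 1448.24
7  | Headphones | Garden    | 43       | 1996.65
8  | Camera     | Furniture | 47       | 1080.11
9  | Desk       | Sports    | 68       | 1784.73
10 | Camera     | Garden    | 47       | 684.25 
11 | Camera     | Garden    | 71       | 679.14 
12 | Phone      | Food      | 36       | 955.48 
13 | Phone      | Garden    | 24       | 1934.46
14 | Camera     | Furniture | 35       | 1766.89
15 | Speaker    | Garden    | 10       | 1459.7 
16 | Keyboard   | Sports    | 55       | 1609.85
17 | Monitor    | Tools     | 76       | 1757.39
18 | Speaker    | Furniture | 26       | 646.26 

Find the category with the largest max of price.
SELECT category, MAX(price) as val
FROM sales
GROUP BY category
ORDER BY val DESC
LIMIT 1

Result: Garden with max(price) = 1996.65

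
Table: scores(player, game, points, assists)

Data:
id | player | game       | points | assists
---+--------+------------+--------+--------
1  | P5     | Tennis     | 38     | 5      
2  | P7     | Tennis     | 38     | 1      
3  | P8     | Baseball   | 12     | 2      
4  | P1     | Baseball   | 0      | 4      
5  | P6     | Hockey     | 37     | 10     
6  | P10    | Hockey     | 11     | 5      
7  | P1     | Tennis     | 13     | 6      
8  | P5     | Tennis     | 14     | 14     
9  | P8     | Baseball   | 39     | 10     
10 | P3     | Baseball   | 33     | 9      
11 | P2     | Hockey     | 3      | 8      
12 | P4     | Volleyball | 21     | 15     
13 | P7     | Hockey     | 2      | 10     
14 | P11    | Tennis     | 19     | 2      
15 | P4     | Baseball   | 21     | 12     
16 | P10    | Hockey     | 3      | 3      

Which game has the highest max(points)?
SELECT game, MAX(points) as val
FROM scores
GROUP BY game
ORDER BY val DESC
LIMIT 1

Result: Baseball with max(points) = 39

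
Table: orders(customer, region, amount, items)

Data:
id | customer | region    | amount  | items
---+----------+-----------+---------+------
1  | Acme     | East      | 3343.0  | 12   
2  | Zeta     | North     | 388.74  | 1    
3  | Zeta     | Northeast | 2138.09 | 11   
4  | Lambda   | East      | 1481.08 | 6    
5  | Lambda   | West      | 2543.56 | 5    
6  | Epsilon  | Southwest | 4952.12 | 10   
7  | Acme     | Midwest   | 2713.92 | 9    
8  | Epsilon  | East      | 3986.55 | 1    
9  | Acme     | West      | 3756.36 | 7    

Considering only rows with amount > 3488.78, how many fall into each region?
SELECT region, COUNT(*)
FROM orders
WHERE amount > 3488.78
GROUP BY region

Note: WHERE filters rows before grouping.

Result:
  East: 1
  Southwest: 1
  West: 1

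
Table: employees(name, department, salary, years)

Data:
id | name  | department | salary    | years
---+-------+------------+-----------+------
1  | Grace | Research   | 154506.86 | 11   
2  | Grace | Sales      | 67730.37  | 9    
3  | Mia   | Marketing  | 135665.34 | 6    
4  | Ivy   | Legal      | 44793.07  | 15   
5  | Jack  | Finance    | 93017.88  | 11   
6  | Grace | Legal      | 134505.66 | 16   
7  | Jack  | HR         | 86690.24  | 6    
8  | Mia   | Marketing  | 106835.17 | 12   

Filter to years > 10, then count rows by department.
SELECT department, COUNT(*)
FROM employees
WHERE years > 10
GROUP BY department

Note: WHERE filters rows before grouping.

Result:
  Finance: 1
  Legal: 2
  Marketing: 1
  Research: 1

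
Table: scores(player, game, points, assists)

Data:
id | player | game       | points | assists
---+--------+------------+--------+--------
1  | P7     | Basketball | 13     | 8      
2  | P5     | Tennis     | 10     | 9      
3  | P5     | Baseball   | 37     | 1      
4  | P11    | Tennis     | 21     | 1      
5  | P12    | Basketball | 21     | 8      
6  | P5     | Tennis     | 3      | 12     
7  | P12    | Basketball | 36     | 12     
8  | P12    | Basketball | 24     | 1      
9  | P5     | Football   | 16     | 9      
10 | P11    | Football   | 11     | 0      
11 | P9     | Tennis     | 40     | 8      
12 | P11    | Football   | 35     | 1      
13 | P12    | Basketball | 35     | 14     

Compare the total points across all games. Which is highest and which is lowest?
SELECT game, SUM(points)
FROM scores
GROUP BY game
ORDER BY SUM(points)

All groups:
  Baseball: 37
  Football: 62
  Tennis: 74
  Basketball: 129

Highest: Basketball (129)
Lowest: Baseball (37)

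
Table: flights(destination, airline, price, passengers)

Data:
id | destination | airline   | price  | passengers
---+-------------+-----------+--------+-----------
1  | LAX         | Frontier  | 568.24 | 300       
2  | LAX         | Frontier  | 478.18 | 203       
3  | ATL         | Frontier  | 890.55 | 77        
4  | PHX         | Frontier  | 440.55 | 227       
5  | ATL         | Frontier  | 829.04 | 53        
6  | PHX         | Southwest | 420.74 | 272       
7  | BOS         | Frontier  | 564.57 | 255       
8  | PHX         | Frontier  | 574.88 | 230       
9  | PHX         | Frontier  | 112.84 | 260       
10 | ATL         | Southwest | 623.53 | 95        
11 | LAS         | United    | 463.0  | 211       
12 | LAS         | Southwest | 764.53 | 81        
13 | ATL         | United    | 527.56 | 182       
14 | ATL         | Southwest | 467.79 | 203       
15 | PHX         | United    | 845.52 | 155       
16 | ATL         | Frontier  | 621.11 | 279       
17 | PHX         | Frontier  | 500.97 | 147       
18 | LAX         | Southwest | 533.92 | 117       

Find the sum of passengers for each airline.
SELECT airline, SUM(passengers) as result
FROM flights
GROUP BY airline

Result:
  Frontier: 2031
  Southwest: 768
  United: 548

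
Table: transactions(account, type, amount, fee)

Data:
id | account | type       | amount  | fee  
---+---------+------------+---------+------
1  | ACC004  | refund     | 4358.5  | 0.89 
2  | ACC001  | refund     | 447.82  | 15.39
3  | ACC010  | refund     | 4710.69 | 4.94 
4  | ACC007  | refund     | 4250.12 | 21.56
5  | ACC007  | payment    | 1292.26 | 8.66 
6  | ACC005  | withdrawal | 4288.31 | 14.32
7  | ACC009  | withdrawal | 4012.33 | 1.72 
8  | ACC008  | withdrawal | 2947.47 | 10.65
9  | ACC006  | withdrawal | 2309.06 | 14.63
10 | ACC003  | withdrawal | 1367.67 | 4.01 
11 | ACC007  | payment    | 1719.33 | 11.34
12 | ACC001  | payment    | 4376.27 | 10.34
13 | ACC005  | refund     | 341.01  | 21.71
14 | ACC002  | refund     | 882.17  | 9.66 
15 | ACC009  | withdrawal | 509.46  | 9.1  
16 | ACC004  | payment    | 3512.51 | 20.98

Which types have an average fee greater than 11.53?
SELECT type, AVG(fee)
FROM transactions
GROUP BY type
HAVING AVG(fee) > 11.53

Result:
  payment: avg=12.83
  refund: avg=12.36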